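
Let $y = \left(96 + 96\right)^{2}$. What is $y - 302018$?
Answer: $-265154$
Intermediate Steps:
$y = 36864$ ($y = 192^{2} = 36864$)
$y - 302018 = 36864 - 302018 = -265154$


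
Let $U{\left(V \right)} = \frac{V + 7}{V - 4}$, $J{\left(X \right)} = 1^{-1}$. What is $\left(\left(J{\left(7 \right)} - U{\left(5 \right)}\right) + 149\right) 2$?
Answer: $276$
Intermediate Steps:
$J{\left(X \right)} = 1$
$U{\left(V \right)} = \frac{7 + V}{-4 + V}$
$\left(\left(J{\left(7 \right)} - U{\left(5 \right)}\right) + 149\right) 2 = \left(\left(1 - \frac{7 + 5}{-4 + 5}\right) + 149\right) 2 = \left(\left(1 - 1^{-1} \cdot 12\right) + 149\right) 2 = \left(\left(1 - 1 \cdot 12\right) + 149\right) 2 = \left(\left(1 - 12\right) + 149\right) 2 = \left(-11 + 149\right) 2 = 138 \cdot 2 = 276$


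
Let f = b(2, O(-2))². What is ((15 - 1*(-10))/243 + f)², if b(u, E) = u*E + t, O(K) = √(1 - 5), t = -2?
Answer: -6758663/59049 + 92512*I/243 ≈ -114.46 + 380.71*I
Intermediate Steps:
O(K) = 2*I (O(K) = √(-4) = 2*I)
b(u, E) = -2 + E*u (b(u, E) = u*E - 2 = E*u - 2 = -2 + E*u)
f = (-2 + 4*I)² (f = (-2 + (2*I)*2)² = (-2 + 4*I)² ≈ -12.0 - 16.0*I)
((15 - 1*(-10))/243 + f)² = ((15 - 1*(-10))/243 + (-12 - 16*I))² = ((15 + 10)*(1/243) + (-12 - 16*I))² = (25*(1/243) + (-12 - 16*I))² = (25/243 + (-12 - 16*I))² = (-2891/243 - 16*I)²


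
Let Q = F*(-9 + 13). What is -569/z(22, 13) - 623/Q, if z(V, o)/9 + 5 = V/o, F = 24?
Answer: 156337/12384 ≈ 12.624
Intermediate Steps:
z(V, o) = -45 + 9*V/o (z(V, o) = -45 + 9*(V/o) = -45 + 9*V/o)
Q = 96 (Q = 24*(-9 + 13) = 24*4 = 96)
-569/z(22, 13) - 623/Q = -569/(-45 + 9*22/13) - 623/96 = -569/(-45 + 9*22*(1/13)) - 623*1/96 = -569/(-45 + 198/13) - 623/96 = -569/(-387/13) - 623/96 = -569*(-13/387) - 623/96 = 7397/387 - 623/96 = 156337/12384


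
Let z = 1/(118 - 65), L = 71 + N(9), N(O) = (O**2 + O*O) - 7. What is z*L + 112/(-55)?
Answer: 6494/2915 ≈ 2.2278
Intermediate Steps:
N(O) = -7 + 2*O**2 (N(O) = (O**2 + O**2) - 7 = 2*O**2 - 7 = -7 + 2*O**2)
L = 226 (L = 71 + (-7 + 2*9**2) = 71 + (-7 + 2*81) = 71 + (-7 + 162) = 71 + 155 = 226)
z = 1/53 ≈ 0.018868
z*L + 112/(-55) = (1/53)*226 + 112/(-55) = 226/53 + 112*(-1/55) = 226/53 - 112/55 = 6494/2915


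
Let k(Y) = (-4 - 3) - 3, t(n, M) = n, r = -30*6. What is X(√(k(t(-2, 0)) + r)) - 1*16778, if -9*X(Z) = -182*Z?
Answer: -16778 + 182*I*√190/9 ≈ -16778.0 + 278.74*I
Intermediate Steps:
r = -180
k(Y) = -10 (k(Y) = -7 - 3 = -10)
X(Z) = 182*Z/9 (X(Z) = -(-182)*Z/9 = 182*Z/9)
X(√(k(t(-2, 0)) + r)) - 1*16778 = 182*√(-10 - 180)/9 - 1*16778 = 182*√(-190)/9 - 16778 = 182*(I*√190)/9 - 16778 = 182*I*√190/9 - 16778 = -16778 + 182*I*√190/9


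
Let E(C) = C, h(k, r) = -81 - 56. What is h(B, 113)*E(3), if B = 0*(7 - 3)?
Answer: -411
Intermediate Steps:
B = 0 (B = 0*4 = 0)
h(k, r) = -137
h(B, 113)*E(3) = -137*3 = -411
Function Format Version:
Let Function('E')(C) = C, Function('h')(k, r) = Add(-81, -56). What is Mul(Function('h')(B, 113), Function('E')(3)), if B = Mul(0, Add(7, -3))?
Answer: -411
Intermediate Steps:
B = 0 (B = Mul(0, 4) = 0)
Function('h')(k, r) = -137
Mul(Function('h')(B, 113), Function('E')(3)) = Mul(-137, 3) = -411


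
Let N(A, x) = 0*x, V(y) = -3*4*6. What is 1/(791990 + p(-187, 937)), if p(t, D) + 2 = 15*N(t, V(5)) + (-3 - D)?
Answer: 1/791048 ≈ 1.2641e-6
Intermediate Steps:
V(y) = -72 (V(y) = -12*6 = -72)
N(A, x) = 0
p(t, D) = -5 - D (p(t, D) = -2 + (15*0 + (-3 - D)) = -2 + (0 + (-3 - D)) = -2 + (-3 - D) = -5 - D)
1/(791990 + p(-187, 937)) = 1/(791990 + (-5 - 1*937)) = 1/(791990 + (-5 - 937)) = 1/(791990 - 942) = 1/791048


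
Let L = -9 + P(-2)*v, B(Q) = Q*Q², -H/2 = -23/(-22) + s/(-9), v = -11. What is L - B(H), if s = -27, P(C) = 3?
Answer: 649067/1331 ≈ 487.65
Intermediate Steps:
H = -89/11 (H = -2*(-23/(-22) - 27/(-9)) = -2*(-23*(-1/22) - 27*(-⅑)) = -2*(23/22 + 3) = -2*89/22 = -89/11 ≈ -8.0909)
B(Q) = Q³
L = -42 (L = -9 + 3*(-11) = -9 - 33 = -42)
L - B(H) = -42 - (-89/11)³ = -42 - 1*(-704969/1331) = -42 + 704969/1331 = 649067/1331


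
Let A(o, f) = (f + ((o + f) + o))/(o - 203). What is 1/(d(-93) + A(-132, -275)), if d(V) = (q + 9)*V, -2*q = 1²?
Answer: -670/528007 ≈ -0.0012689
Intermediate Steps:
q = -½ (q = -½*1² = -½*1 = -½ ≈ -0.50000)
A(o, f) = (2*f + 2*o)/(-203 + o) (A(o, f) = (f + ((f + o) + o))/(-203 + o) = (f + (f + 2*o))/(-203 + o) = (2*f + 2*o)/(-203 + o))
d(V) = 17*V/2 (d(V) = (-½ + 9)*V = 17*V/2)
1/(d(-93) + A(-132, -275)) = 1/((17/2)*(-93) + 2*(-275 - 132)/(-203 - 132)) = 1/(-1581/2 + 2*(-407)/(-335)) = 1/(-1581/2 + 2*(-1/335)*(-407)) = 1/(-1581/2 + 814/335) = 1/(-528007/670) = -670/528007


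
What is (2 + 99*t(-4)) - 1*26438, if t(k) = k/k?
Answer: -26337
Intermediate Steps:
t(k) = 1
(2 + 99*t(-4)) - 1*26438 = (2 + 99*1) - 1*26438 = (2 + 99) - 26438 = 101 - 26438 = -26337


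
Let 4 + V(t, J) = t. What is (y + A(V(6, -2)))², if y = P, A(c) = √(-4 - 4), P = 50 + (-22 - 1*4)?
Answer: 568 + 96*I*√2 ≈ 568.0 + 135.76*I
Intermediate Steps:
V(t, J) = -4 + t
P = 24 (P = 50 + (-22 - 4) = 50 - 26 = 24)
A(c) = 2*I*√2 (A(c) = √(-8) = 2*I*√2)
y = 24
(y + A(V(6, -2)))² = (24 + 2*I*√2)²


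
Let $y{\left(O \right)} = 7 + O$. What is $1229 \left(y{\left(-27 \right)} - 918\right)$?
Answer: $-1152802$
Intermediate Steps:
$1229 \left(y{\left(-27 \right)} - 918\right) = 1229 \left(\left(7 - 27\right) - 918\right) = 1229 \left(-20 - 918\right) = 1229 \left(-938\right) = -1152802$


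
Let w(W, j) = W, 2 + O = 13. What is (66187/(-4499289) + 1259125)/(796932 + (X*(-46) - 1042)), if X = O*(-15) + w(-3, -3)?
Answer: 2832583597969/1807854813801 ≈ 1.5668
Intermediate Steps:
O = 11 (O = -2 + 13 = 11)
X = -168 (X = 11*(-15) - 3 = -165 - 3 = -168)
(66187/(-4499289) + 1259125)/(796932 + (X*(-46) - 1042)) = (66187/(-4499289) + 1259125)/(796932 + (-168*(-46) - 1042)) = (66187*(-1/4499289) + 1259125)/(796932 + (7728 - 1042)) = (-66187/4499289 + 1259125)/(796932 + 6686) = (5665167195938/4499289)/803618 = (5665167195938/4499289)*(1/803618) = 2832583597969/1807854813801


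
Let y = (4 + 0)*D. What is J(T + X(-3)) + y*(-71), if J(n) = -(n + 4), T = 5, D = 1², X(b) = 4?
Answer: -297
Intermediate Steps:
D = 1
J(n) = -4 - n (J(n) = -(4 + n) = -4 - n)
y = 4 (y = (4 + 0)*1 = 4*1 = 4)
J(T + X(-3)) + y*(-71) = (-4 - (5 + 4)) + 4*(-71) = (-4 - 1*9) - 284 = (-4 - 9) - 284 = -13 - 284 = -297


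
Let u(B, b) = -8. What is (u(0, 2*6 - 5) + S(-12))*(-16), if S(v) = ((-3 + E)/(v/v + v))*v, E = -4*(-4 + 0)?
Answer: -1088/11 ≈ -98.909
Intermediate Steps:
E = 16 (E = -4*(-4) = 16)
S(v) = 13*v/(1 + v) (S(v) = ((-3 + 16)/(v/v + v))*v = (13/(1 + v))*v = 13*v/(1 + v))
(u(0, 2*6 - 5) + S(-12))*(-16) = (-8 + 13*(-12)/(1 - 12))*(-16) = (-8 + 13*(-12)/(-11))*(-16) = (-8 + 13*(-12)*(-1/11))*(-16) = (-8 + 156/11)*(-16) = (68/11)*(-16) = -1088/11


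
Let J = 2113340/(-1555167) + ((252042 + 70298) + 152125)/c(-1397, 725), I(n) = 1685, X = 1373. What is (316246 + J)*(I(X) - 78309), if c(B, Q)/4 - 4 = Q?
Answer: -3054030970396154668/125968527 ≈ -2.4244e+10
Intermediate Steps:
c(B, Q) = 16 + 4*Q
J = 81301090135/503874108 (J = 2113340/(-1555167) + ((252042 + 70298) + 152125)/(16 + 4*725) = 2113340*(-1/1555167) + (322340 + 152125)/(16 + 2900) = -2113340/1555167 + 474465/2916 = -2113340/1555167 + 474465*(1/2916) = -2113340/1555167 + 158155/972 = 81301090135/503874108 ≈ 161.35)
(316246 + J)*(I(X) - 78309) = (316246 + 81301090135/503874108)*(1685 - 78309) = (159429472248703/503874108)*(-76624) = -3054030970396154668/125968527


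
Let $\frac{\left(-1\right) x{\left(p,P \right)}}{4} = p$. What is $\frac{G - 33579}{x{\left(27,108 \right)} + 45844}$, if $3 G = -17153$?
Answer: $- \frac{58945}{68604} \approx -0.85921$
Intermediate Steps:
$G = - \frac{17153}{3}$ ($G = \frac{1}{3} \left(-17153\right) = - \frac{17153}{3} \approx -5717.7$)
$x{\left(p,P \right)} = - 4 p$
$\frac{G - 33579}{x{\left(27,108 \right)} + 45844} = \frac{- \frac{17153}{3} - 33579}{\left(-4\right) 27 + 45844} = - \frac{117890}{3 \left(-108 + 45844\right)} = - \frac{117890}{3 \cdot 45736} = \left(- \frac{117890}{3}\right) \frac{1}{45736} = - \frac{58945}{68604}$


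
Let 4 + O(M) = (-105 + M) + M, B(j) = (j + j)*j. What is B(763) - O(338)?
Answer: 1163771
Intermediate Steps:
B(j) = 2*j**2 (B(j) = (2*j)*j = 2*j**2)
O(M) = -109 + 2*M (O(M) = -4 + ((-105 + M) + M) = -4 + (-105 + 2*M) = -109 + 2*M)
B(763) - O(338) = 2*763**2 - (-109 + 2*338) = 2*582169 - (-109 + 676) = 1164338 - 1*567 = 1164338 - 567 = 1163771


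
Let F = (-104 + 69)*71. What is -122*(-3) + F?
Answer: -2119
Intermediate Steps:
F = -2485 (F = -35*71 = -2485)
-122*(-3) + F = -122*(-3) - 2485 = 366 - 2485 = -2119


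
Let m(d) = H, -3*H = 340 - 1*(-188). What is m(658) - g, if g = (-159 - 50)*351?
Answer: 73183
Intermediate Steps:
g = -73359 (g = -209*351 = -73359)
H = -176 (H = -(340 - 1*(-188))/3 = -(340 + 188)/3 = -⅓*528 = -176)
m(d) = -176
m(658) - g = -176 - 1*(-73359) = -176 + 73359 = 73183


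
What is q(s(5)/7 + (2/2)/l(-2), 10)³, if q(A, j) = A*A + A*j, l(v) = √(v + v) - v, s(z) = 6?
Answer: 22425123611/15059072 - 11554818669*I/8605184 ≈ 1489.1 - 1342.8*I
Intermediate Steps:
l(v) = -v + √2*√v (l(v) = √(2*v) - v = √2*√v - v = -v + √2*√v)
q(A, j) = A² + A*j
q(s(5)/7 + (2/2)/l(-2), 10)³ = ((6/7 + (2/2)/(-1*(-2) + √2*√(-2)))*((6/7 + (2/2)/(-1*(-2) + √2*√(-2))) + 10))³ = ((6*(⅐) + (2*(½))/(2 + √2*(I*√2)))*((6*(⅐) + (2*(½))/(2 + √2*(I*√2))) + 10))³ = ((6/7 + 1/(2 + 2*I))*((6/7 + 1/(2 + 2*I)) + 10))³ = ((6/7 + 1*((2 - 2*I)/8))*((6/7 + 1*((2 - 2*I)/8)) + 10))³ = ((6/7 + (2 - 2*I)/8)*((6/7 + (2 - 2*I)/8) + 10))³ = ((6/7 + (2 - 2*I)/8)*(76/7 + (2 - 2*I)/8))³ = (6/7 + (2 - 2*I)/8)³*(76/7 + (2 - 2*I)/8)³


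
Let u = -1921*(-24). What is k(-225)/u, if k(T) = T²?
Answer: 16875/15368 ≈ 1.0981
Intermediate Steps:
u = 46104
k(-225)/u = (-225)²/46104 = 50625*(1/46104) = 16875/15368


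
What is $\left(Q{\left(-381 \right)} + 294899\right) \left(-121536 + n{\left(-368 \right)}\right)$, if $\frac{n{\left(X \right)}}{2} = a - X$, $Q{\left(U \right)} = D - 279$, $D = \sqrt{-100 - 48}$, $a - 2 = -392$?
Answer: $-35819899600 - 243160 i \sqrt{37} \approx -3.582 \cdot 10^{10} - 1.4791 \cdot 10^{6} i$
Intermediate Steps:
$a = -390$ ($a = 2 - 392 = -390$)
$D = 2 i \sqrt{37}$ ($D = \sqrt{-148} = 2 i \sqrt{37} \approx 12.166 i$)
$Q{\left(U \right)} = -279 + 2 i \sqrt{37}$ ($Q{\left(U \right)} = 2 i \sqrt{37} - 279 = -279 + 2 i \sqrt{37}$)
$n{\left(X \right)} = -780 - 2 X$ ($n{\left(X \right)} = 2 \left(-390 - X\right) = -780 - 2 X$)
$\left(Q{\left(-381 \right)} + 294899\right) \left(-121536 + n{\left(-368 \right)}\right) = \left(\left(-279 + 2 i \sqrt{37}\right) + 294899\right) \left(-121536 - 44\right) = \left(294620 + 2 i \sqrt{37}\right) \left(-121536 + \left(-780 + 736\right)\right) = \left(294620 + 2 i \sqrt{37}\right) \left(-121536 - 44\right) = \left(294620 + 2 i \sqrt{37}\right) \left(-121580\right) = -35819899600 - 243160 i \sqrt{37}$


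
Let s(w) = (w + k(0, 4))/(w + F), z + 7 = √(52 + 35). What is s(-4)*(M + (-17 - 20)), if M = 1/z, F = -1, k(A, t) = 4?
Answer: 0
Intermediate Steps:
z = -7 + √87 (z = -7 + √(52 + 35) = -7 + √87 ≈ 2.3274)
s(w) = (4 + w)/(-1 + w) (s(w) = (w + 4)/(w - 1) = (4 + w)/(-1 + w))
M = 1/(-7 + √87) ≈ 0.42967
s(-4)*(M + (-17 - 20)) = ((4 - 4)/(-1 - 4))*((7/38 + √87/38) + (-17 - 20)) = (0/(-5))*((7/38 + √87/38) - 37) = (-⅕*0)*(-1399/38 + √87/38) = 0*(-1399/38 + √87/38) = 0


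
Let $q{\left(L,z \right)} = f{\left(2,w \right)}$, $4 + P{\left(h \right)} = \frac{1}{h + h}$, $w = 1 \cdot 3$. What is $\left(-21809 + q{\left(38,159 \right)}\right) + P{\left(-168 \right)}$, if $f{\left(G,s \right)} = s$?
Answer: $- \frac{7328161}{336} \approx -21810.0$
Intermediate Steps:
$w = 3$
$P{\left(h \right)} = -4 + \frac{1}{2 h}$ ($P{\left(h \right)} = -4 + \frac{1}{h + h} = -4 + \frac{1}{2 h}$)
$q{\left(L,z \right)} = 3$
$\left(-21809 + q{\left(38,159 \right)}\right) + P{\left(-168 \right)} = \left(-21809 + 3\right) - \left(4 - \frac{1}{2 \left(-168\right)}\right) = -21806 + \left(-4 + \frac{1}{2} \left(- \frac{1}{168}\right)\right) = -21806 - \frac{1345}{336} = - \frac{7328161}{336}$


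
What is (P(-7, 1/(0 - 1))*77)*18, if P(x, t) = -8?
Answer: -11088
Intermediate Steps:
(P(-7, 1/(0 - 1))*77)*18 = -8*77*18 = -616*18 = -11088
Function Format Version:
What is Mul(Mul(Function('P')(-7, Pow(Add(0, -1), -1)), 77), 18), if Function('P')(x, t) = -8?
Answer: -11088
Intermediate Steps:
Mul(Mul(Function('P')(-7, Pow(Add(0, -1), -1)), 77), 18) = Mul(Mul(-8, 77), 18) = Mul(-616, 18) = -11088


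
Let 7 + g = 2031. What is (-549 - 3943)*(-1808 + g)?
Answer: -970272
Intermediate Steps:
g = 2024 (g = -7 + 2031 = 2024)
(-549 - 3943)*(-1808 + g) = (-549 - 3943)*(-1808 + 2024) = -4492*216 = -970272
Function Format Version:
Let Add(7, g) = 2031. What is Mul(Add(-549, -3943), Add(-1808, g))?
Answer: -970272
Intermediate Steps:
g = 2024 (g = Add(-7, 2031) = 2024)
Mul(Add(-549, -3943), Add(-1808, g)) = Mul(Add(-549, -3943), Add(-1808, 2024)) = Mul(-4492, 216) = -970272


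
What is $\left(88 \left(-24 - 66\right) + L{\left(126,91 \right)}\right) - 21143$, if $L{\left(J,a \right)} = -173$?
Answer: $-29236$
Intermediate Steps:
$\left(88 \left(-24 - 66\right) + L{\left(126,91 \right)}\right) - 21143 = \left(88 \left(-24 - 66\right) - 173\right) - 21143 = \left(88 \left(-90\right) - 173\right) - 21143 = \left(-7920 - 173\right) - 21143 = -8093 - 21143 = -29236$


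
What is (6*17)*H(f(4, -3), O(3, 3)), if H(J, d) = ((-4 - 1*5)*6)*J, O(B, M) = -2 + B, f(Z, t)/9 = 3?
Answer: -148716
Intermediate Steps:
f(Z, t) = 27 (f(Z, t) = 9*3 = 27)
H(J, d) = -54*J (H(J, d) = ((-4 - 5)*6)*J = (-9*6)*J = -54*J)
(6*17)*H(f(4, -3), O(3, 3)) = (6*17)*(-54*27) = 102*(-1458) = -148716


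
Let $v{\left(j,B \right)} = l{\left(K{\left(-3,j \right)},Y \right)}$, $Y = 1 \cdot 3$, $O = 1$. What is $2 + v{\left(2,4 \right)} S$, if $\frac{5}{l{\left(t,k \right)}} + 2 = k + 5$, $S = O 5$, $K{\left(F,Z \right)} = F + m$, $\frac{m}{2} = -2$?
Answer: $\frac{37}{6} \approx 6.1667$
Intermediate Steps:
$m = -4$ ($m = 2 \left(-2\right) = -4$)
$Y = 3$
$K{\left(F,Z \right)} = -4 + F$ ($K{\left(F,Z \right)} = F - 4 = -4 + F$)
$S = 5$ ($S = 1 \cdot 5 = 5$)
$l{\left(t,k \right)} = \frac{5}{3 + k}$ ($l{\left(t,k \right)} = \frac{5}{-2 + \left(k + 5\right)} = \frac{5}{-2 + \left(5 + k\right)} = \frac{5}{3 + k}$)
$v{\left(j,B \right)} = \frac{5}{6}$ ($v{\left(j,B \right)} = \frac{5}{3 + 3} = \frac{5}{6}$)
$2 + v{\left(2,4 \right)} S = 2 + \frac{5}{6} \cdot 5 = 2 + \frac{25}{6} = \frac{37}{6}$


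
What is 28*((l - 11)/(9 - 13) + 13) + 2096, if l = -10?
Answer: 2607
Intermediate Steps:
28*((l - 11)/(9 - 13) + 13) + 2096 = 28*((-10 - 11)/(9 - 13) + 13) + 2096 = 28*(-21/(-4) + 13) + 2096 = 28*(-21*(-1/4) + 13) + 2096 = 28*(21/4 + 13) + 2096 = 28*(73/4) + 2096 = 511 + 2096 = 2607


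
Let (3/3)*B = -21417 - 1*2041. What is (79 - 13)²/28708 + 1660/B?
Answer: 6815971/84179033 ≈ 0.080970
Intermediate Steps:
B = -23458 (B = -21417 - 1*2041 = -21417 - 2041 = -23458)
(79 - 13)²/28708 + 1660/B = (79 - 13)²/28708 + 1660/(-23458) = 66²*(1/28708) + 1660*(-1/23458) = 4356*(1/28708) - 830/11729 = 1089/7177 - 830/11729 = 6815971/84179033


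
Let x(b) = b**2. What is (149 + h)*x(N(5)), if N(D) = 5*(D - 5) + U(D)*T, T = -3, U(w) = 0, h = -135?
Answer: 0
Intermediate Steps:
N(D) = -25 + 5*D (N(D) = 5*(D - 5) + 0*(-3) = 5*(-5 + D) + 0 = (-25 + 5*D) + 0 = -25 + 5*D)
(149 + h)*x(N(5)) = (149 - 135)*(-25 + 5*5)**2 = 14*(-25 + 25)**2 = 14*0**2 = 14*0 = 0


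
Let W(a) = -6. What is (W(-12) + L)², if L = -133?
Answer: 19321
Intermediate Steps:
(W(-12) + L)² = (-6 - 133)² = (-139)² = 19321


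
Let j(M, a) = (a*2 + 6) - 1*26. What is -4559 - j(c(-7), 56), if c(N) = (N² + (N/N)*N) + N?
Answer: -4651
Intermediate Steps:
c(N) = N² + 2*N (c(N) = (N² + 1*N) + N = (N² + N) + N = (N + N²) + N = N² + 2*N)
j(M, a) = -20 + 2*a (j(M, a) = (2*a + 6) - 26 = (6 + 2*a) - 26 = -20 + 2*a)
-4559 - j(c(-7), 56) = -4559 - (-20 + 2*56) = -4559 - (-20 + 112) = -4559 - 1*92 = -4559 - 92 = -4651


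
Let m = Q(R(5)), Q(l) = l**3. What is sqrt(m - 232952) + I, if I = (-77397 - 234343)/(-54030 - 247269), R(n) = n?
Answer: 311740/301299 + I*sqrt(232827) ≈ 1.0347 + 482.52*I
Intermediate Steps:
m = 125 (m = 5**3 = 125)
I = 311740/301299 (I = -311740/(-301299) = -311740*(-1/301299) = 311740/301299 ≈ 1.0347)
sqrt(m - 232952) + I = sqrt(125 - 232952) + 311740/301299 = sqrt(-232827) + 311740/301299 = I*sqrt(232827) + 311740/301299 = 311740/301299 + I*sqrt(232827)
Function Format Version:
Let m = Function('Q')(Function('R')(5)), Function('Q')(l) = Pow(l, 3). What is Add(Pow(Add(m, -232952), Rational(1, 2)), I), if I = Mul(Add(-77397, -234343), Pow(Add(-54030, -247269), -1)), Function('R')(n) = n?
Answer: Add(Rational(311740, 301299), Mul(I, Pow(232827, Rational(1, 2)))) ≈ Add(1.0347, Mul(482.52, I))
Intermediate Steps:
m = 125 (m = Pow(5, 3) = 125)
I = Rational(311740, 301299) (I = Mul(-311740, Pow(-301299, -1)) = Mul(-311740, Rational(-1, 301299)) = Rational(311740, 301299) ≈ 1.0347)
Add(Pow(Add(m, -232952), Rational(1, 2)), I) = Add(Pow(Add(125, -232952), Rational(1, 2)), Rational(311740, 301299)) = Add(Pow(-232827, Rational(1, 2)), Rational(311740, 301299)) = Add(Mul(I, Pow(232827, Rational(1, 2))), Rational(311740, 301299)) = Add(Rational(311740, 301299), Mul(I, Pow(232827, Rational(1, 2))))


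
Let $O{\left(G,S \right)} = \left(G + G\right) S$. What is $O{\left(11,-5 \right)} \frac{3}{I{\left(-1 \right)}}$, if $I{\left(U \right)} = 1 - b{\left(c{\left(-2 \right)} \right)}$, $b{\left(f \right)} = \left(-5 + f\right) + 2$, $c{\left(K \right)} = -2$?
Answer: $-55$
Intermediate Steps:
$O{\left(G,S \right)} = 2 G S$
$b{\left(f \right)} = -3 + f$
$I{\left(U \right)} = 6$ ($I{\left(U \right)} = 1 - \left(-3 - 2\right) = 1 - -5 = 1 + 5 = 6$)
$O{\left(11,-5 \right)} \frac{3}{I{\left(-1 \right)}} = 2 \cdot 11 \left(-5\right) \frac{3}{6} = - 110 \cdot 3 \cdot \frac{1}{6} = \left(-110\right) \frac{1}{2} = -55$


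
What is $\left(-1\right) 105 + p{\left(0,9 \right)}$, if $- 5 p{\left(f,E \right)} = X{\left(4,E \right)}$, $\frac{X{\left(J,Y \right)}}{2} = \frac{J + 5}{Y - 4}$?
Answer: $- \frac{2643}{25} \approx -105.72$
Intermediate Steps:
$X{\left(J,Y \right)} = \frac{2 \left(5 + J\right)}{-4 + Y}$ ($X{\left(J,Y \right)} = 2 \frac{J + 5}{Y - 4} = 2 \frac{5 + J}{-4 + Y} = \frac{2 \left(5 + J\right)}{-4 + Y}$)
$p{\left(f,E \right)} = - \frac{18}{5 \left(-4 + E\right)}$ ($p{\left(f,E \right)} = - \frac{2 \frac{1}{-4 + E} \left(5 + 4\right)}{5} = - \frac{2 \frac{1}{-4 + E} 9}{5} = - \frac{18 \frac{1}{-4 + E}}{5} = - \frac{18}{5 \left(-4 + E\right)}$)
$\left(-1\right) 105 + p{\left(0,9 \right)} = \left(-1\right) 105 - \frac{18}{-20 + 5 \cdot 9} = -105 - \frac{18}{-20 + 45} = -105 - \frac{18}{25} = - \frac{2643}{25}$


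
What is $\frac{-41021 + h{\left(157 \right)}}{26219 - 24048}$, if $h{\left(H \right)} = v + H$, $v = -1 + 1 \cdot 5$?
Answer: $- \frac{40860}{2171} \approx -18.821$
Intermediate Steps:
$v = 4$ ($v = -1 + 5 = 4$)
$h{\left(H \right)} = 4 + H$
$\frac{-41021 + h{\left(157 \right)}}{26219 - 24048} = \frac{-41021 + \left(4 + 157\right)}{26219 - 24048} = \frac{-41021 + 161}{2171} = \left(-40860\right) \frac{1}{2171} = - \frac{40860}{2171}$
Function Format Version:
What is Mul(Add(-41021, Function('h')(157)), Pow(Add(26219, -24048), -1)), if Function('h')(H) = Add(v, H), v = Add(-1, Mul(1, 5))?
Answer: Rational(-40860, 2171) ≈ -18.821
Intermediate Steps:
v = 4 (v = Add(-1, 5) = 4)
Function('h')(H) = Add(4, H)
Mul(Add(-41021, Function('h')(157)), Pow(Add(26219, -24048), -1)) = Mul(Add(-41021, Add(4, 157)), Pow(Add(26219, -24048), -1)) = Mul(Add(-41021, 161), Pow(2171, -1)) = Mul(-40860, Rational(1, 2171)) = Rational(-40860, 2171)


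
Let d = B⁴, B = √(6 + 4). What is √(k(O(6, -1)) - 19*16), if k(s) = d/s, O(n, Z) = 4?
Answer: 3*I*√31 ≈ 16.703*I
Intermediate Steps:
B = √10 ≈ 3.1623
d = 100 (d = (√10)⁴ = 100)
k(s) = 100/s
√(k(O(6, -1)) - 19*16) = √(100/4 - 19*16) = √(100*(¼) - 304) = √(25 - 304) = √(-279) = 3*I*√31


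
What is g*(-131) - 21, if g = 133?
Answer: -17444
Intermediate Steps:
g*(-131) - 21 = 133*(-131) - 21 = -17423 - 21 = -17444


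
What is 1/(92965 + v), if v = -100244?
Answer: -1/7279 ≈ -0.00013738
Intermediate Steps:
1/(92965 + v) = 1/(92965 - 100244) = 1/(-7279) = -1/7279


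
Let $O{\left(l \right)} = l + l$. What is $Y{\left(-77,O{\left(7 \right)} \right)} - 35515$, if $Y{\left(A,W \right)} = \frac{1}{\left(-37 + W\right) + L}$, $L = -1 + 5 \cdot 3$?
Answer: $- \frac{319636}{9} \approx -35515.0$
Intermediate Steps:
$L = 14$ ($L = -1 + 15 = 14$)
$O{\left(l \right)} = 2 l$
$Y{\left(A,W \right)} = \frac{1}{-23 + W}$ ($Y{\left(A,W \right)} = \frac{1}{\left(-37 + W\right) + 14} = \frac{1}{-23 + W}$)
$Y{\left(-77,O{\left(7 \right)} \right)} - 35515 = \frac{1}{-23 + 2 \cdot 7} - 35515 = \frac{1}{-23 + 14} - 35515 = \frac{1}{-9} - 35515 = - \frac{1}{9} - 35515 = - \frac{319636}{9}$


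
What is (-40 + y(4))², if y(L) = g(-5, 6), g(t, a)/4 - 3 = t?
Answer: 2304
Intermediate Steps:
g(t, a) = 12 + 4*t
y(L) = -8 (y(L) = 12 + 4*(-5) = 12 - 20 = -8)
(-40 + y(4))² = (-40 - 8)² = (-48)² = 2304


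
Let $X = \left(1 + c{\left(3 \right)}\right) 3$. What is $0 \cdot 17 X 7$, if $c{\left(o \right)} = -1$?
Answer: $0$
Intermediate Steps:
$X = 0$ ($X = \left(1 - 1\right) 3 = 0 \cdot 3 = 0$)
$0 \cdot 17 X 7 = 0 \cdot 17 \cdot 0 \cdot 7 = 0 \cdot 0 \cdot 7 = 0 \cdot 7 = 0$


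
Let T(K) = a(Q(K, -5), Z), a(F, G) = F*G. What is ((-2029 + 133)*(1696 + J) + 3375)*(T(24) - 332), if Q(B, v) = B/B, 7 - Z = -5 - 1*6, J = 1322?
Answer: 1795688442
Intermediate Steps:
Z = 18 (Z = 7 - (-5 - 1*6) = 7 - (-5 - 6) = 7 - 1*(-11) = 7 + 11 = 18)
Q(B, v) = 1
T(K) = 18 (T(K) = 1*18 = 18)
((-2029 + 133)*(1696 + J) + 3375)*(T(24) - 332) = ((-2029 + 133)*(1696 + 1322) + 3375)*(18 - 332) = (-1896*3018 + 3375)*(-314) = (-5722128 + 3375)*(-314) = -5718753*(-314) = 1795688442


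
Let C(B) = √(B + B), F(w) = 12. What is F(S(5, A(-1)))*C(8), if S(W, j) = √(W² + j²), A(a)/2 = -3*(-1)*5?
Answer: 48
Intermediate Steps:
A(a) = 30 (A(a) = 2*(-3*(-1)*5) = 2*(3*5) = 2*15 = 30)
C(B) = √2*√B (C(B) = √(2*B) = √2*√B)
F(S(5, A(-1)))*C(8) = 12*(√2*√8) = 12*(√2*(2*√2)) = 12*4 = 48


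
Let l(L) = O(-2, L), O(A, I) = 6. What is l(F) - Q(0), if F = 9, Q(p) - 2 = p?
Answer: 4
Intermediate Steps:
Q(p) = 2 + p
l(L) = 6
l(F) - Q(0) = 6 - (2 + 0) = 6 - 1*2 = 6 - 2 = 4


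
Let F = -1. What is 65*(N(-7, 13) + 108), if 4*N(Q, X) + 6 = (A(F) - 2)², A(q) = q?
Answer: 28275/4 ≈ 7068.8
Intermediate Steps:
N(Q, X) = ¾ (N(Q, X) = -3/2 + (-1 - 2)²/4 = -3/2 + (¼)*(-3)² = -3/2 + (¼)*9 = -3/2 + 9/4 = ¾)
65*(N(-7, 13) + 108) = 65*(¾ + 108) = 65*(435/4) = 28275/4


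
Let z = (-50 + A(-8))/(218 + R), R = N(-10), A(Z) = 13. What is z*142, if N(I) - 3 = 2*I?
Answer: -5254/201 ≈ -26.139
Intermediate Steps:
N(I) = 3 + 2*I
R = -17 (R = 3 + 2*(-10) = 3 - 20 = -17)
z = -37/201 (z = (-50 + 13)/(218 - 17) = -37/201 ≈ -0.18408)
z*142 = -37/201*142 = -5254/201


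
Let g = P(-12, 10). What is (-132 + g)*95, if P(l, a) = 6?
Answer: -11970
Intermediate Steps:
g = 6
(-132 + g)*95 = (-132 + 6)*95 = -126*95 = -11970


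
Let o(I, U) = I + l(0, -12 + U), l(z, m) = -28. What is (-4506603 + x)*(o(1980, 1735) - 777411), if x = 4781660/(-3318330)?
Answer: 21880235139210895/6261 ≈ 3.4947e+12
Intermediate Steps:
o(I, U) = -28 + I (o(I, U) = I - 28 = -28 + I)
x = -9022/6261 (x = 4781660*(-1/3318330) = -9022/6261 ≈ -1.4410)
(-4506603 + x)*(o(1980, 1735) - 777411) = (-4506603 - 9022/6261)*((-28 + 1980) - 777411) = -28215850405*(1952 - 777411)/6261 = -28215850405/6261*(-775459) = 21880235139210895/6261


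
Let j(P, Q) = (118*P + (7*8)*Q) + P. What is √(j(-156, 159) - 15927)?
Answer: 3*I*√2843 ≈ 159.96*I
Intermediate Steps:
j(P, Q) = 56*Q + 119*P (j(P, Q) = (118*P + 56*Q) + P = (56*Q + 118*P) + P = 56*Q + 119*P)
√(j(-156, 159) - 15927) = √((56*159 + 119*(-156)) - 15927) = √((8904 - 18564) - 15927) = √(-9660 - 15927) = √(-25587) = 3*I*√2843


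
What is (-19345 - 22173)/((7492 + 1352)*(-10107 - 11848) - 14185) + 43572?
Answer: 8460994221778/194184205 ≈ 43572.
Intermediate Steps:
(-19345 - 22173)/((7492 + 1352)*(-10107 - 11848) - 14185) + 43572 = -41518/(8844*(-21955) - 14185) + 43572 = -41518/(-194170020 - 14185) + 43572 = -41518/(-194184205) + 43572 = -41518*(-1/194184205) + 43572 = 41518/194184205 + 43572 = 8460994221778/194184205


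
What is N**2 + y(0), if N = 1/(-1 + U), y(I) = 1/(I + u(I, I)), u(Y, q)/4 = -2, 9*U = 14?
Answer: 623/200 ≈ 3.1150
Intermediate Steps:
U = 14/9 (U = (1/9)*14 = 14/9 ≈ 1.5556)
u(Y, q) = -8 (u(Y, q) = 4*(-2) = -8)
y(I) = 1/(-8 + I) (y(I) = 1/(I - 8) = 1/(-8 + I))
N = 9/5 (N = 1/(-1 + 14/9) = 1/(5/9) = 9/5 ≈ 1.8000)
N**2 + y(0) = (9/5)**2 + 1/(-8 + 0) = 81/25 + 1/(-8) = 81/25 - 1/8 = 623/200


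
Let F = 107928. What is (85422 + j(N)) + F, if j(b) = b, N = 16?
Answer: 193366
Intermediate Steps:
(85422 + j(N)) + F = (85422 + 16) + 107928 = 85438 + 107928 = 193366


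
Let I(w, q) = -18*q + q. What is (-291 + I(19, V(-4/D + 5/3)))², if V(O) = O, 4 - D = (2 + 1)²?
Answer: 24940036/225 ≈ 1.1084e+5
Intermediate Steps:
D = -5 (D = 4 - (2 + 1)² = 4 - 1*3² = 4 - 1*9 = 4 - 9 = -5)
I(w, q) = -17*q
(-291 + I(19, V(-4/D + 5/3)))² = (-291 - 17*(-4/(-5) + 5/3))² = (-291 - 17*(-4*(-⅕) + 5*(⅓)))² = (-291 - 17*(⅘ + 5/3))² = (-291 - 17*37/15)² = (-291 - 629/15)² = (-4994/15)² = 24940036/225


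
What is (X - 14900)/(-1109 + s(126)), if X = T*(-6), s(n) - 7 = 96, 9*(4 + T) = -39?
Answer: 7425/503 ≈ 14.761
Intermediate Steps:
T = -25/3 (T = -4 + (1/9)*(-39) = -4 - 13/3 = -25/3 ≈ -8.3333)
s(n) = 103 (s(n) = 7 + 96 = 103)
X = 50 (X = -25/3*(-6) = 50)
(X - 14900)/(-1109 + s(126)) = (50 - 14900)/(-1109 + 103) = -14850/(-1006) = -14850*(-1/1006) = 7425/503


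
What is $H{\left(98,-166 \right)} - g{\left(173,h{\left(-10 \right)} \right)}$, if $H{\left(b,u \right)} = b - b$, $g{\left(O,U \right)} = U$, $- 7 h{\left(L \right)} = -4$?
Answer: $- \frac{4}{7} \approx -0.57143$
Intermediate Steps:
$h{\left(L \right)} = \frac{4}{7}$ ($h{\left(L \right)} = \left(- \frac{1}{7}\right) \left(-4\right) = \frac{4}{7}$)
$H{\left(b,u \right)} = 0$
$H{\left(98,-166 \right)} - g{\left(173,h{\left(-10 \right)} \right)} = 0 - \frac{4}{7} = - \frac{4}{7}$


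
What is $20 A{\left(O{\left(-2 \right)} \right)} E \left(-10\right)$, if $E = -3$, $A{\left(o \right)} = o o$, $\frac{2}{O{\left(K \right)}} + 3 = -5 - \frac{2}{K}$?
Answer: $\frac{2400}{49} \approx 48.98$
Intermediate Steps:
$O{\left(K \right)} = \frac{2}{-8 - \frac{2}{K}}$ ($O{\left(K \right)} = \frac{2}{-3 - \left(5 + \frac{2}{K}\right)} = \frac{2}{-8 - \frac{2}{K}}$)
$A{\left(o \right)} = o^{2}$
$20 A{\left(O{\left(-2 \right)} \right)} E \left(-10\right) = 20 \left(\left(-1\right) \left(-2\right) \frac{1}{1 + 4 \left(-2\right)}\right)^{2} \left(-3\right) \left(-10\right) = 20 \left(\left(-1\right) \left(-2\right) \frac{1}{1 - 8}\right)^{2} \left(-3\right) \left(-10\right) = 20 \left(\left(-1\right) \left(-2\right) \frac{1}{-7}\right)^{2} \left(-3\right) \left(-10\right) = 20 \left(\left(-1\right) \left(-2\right) \left(- \frac{1}{7}\right)\right)^{2} \left(-3\right) \left(-10\right) = 20 \left(- \frac{2}{7}\right)^{2} \left(-3\right) \left(-10\right) = 20 \cdot \frac{4}{49} \left(-3\right) \left(-10\right) = 20 \left(- \frac{12}{49}\right) \left(-10\right) = \left(- \frac{240}{49}\right) \left(-10\right) = \frac{2400}{49}$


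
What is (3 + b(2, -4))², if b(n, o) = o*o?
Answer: 361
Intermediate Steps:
b(n, o) = o²
(3 + b(2, -4))² = (3 + (-4)²)² = (3 + 16)² = 19² = 361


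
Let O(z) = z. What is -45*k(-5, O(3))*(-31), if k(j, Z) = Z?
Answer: 4185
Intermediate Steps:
-45*k(-5, O(3))*(-31) = -45*3*(-31) = -135*(-31) = 4185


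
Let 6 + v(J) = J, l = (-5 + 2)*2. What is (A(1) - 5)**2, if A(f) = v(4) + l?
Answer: 169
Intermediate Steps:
l = -6 (l = -3*2 = -6)
v(J) = -6 + J
A(f) = -8 (A(f) = (-6 + 4) - 6 = -2 - 6 = -8)
(A(1) - 5)**2 = (-8 - 5)**2 = (-13)**2 = 169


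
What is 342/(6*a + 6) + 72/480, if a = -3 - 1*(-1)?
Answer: -1137/20 ≈ -56.850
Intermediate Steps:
a = -2 (a = -3 + 1 = -2)
342/(6*a + 6) + 72/480 = 342/(6*(-2) + 6) + 72/480 = 342/(-12 + 6) + 72*(1/480) = 342/(-6) + 3/20 = 342*(-⅙) + 3/20 = -57 + 3/20 = -1137/20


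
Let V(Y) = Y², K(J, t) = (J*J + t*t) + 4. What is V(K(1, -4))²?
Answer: 194481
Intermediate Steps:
K(J, t) = 4 + J² + t² (K(J, t) = (J² + t²) + 4 = 4 + J² + t²)
V(K(1, -4))² = ((4 + 1² + (-4)²)²)² = ((4 + 1 + 16)²)² = (21²)² = 441² = 194481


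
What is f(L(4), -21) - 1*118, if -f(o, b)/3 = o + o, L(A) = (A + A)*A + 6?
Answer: -346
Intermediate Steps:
L(A) = 6 + 2*A² (L(A) = (2*A)*A + 6 = 2*A² + 6 = 6 + 2*A²)
f(o, b) = -6*o (f(o, b) = -3*(o + o) = -6*o)
f(L(4), -21) - 1*118 = -6*(6 + 2*4²) - 1*118 = -6*(6 + 2*16) - 118 = -6*(6 + 32) - 118 = -6*38 - 118 = -228 - 118 = -346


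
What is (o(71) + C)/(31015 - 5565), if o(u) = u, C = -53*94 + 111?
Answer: -96/509 ≈ -0.18861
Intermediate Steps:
C = -4871 (C = -4982 + 111 = -4871)
(o(71) + C)/(31015 - 5565) = (71 - 4871)/(31015 - 5565) = -4800/25450 = -4800*1/25450 = -96/509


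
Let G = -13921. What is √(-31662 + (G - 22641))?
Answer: 8*I*√1066 ≈ 261.2*I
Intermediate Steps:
√(-31662 + (G - 22641)) = √(-31662 + (-13921 - 22641)) = √(-31662 - 36562) = √(-68224) = 8*I*√1066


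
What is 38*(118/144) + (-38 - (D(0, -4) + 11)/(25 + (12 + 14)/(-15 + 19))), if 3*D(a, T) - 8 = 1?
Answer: -263/36 ≈ -7.3056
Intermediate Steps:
D(a, T) = 3 (D(a, T) = 8/3 + (⅓)*1 = 8/3 + ⅓ = 3)
38*(118/144) + (-38 - (D(0, -4) + 11)/(25 + (12 + 14)/(-15 + 19))) = 38*(118/144) + (-38 - (3 + 11)/(25 + (12 + 14)/(-15 + 19))) = 38*(118*(1/144)) + (-38 - 14/(25 + 26/4)) = 38*(59/72) + (-38 - 14/(25 + 26*(¼))) = 1121/36 + (-38 - 14/(25 + 13/2)) = 1121/36 + (-38 - 14/63/2) = 1121/36 + (-38 - 14*2/63) = 1121/36 + (-38 - 1*4/9) = 1121/36 + (-38 - 4/9) = 1121/36 - 346/9 = -263/36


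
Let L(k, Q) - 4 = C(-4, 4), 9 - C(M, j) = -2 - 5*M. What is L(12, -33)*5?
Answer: -25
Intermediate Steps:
C(M, j) = 11 + 5*M (C(M, j) = 9 - (-2 - 5*M) = 9 + (2 + 5*M) = 11 + 5*M)
L(k, Q) = -5 (L(k, Q) = 4 + (11 + 5*(-4)) = 4 + (11 - 20) = 4 - 9 = -5)
L(12, -33)*5 = -5*5 = -25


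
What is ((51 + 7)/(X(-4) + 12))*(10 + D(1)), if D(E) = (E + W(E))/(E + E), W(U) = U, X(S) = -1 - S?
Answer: 638/15 ≈ 42.533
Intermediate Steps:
D(E) = 1 (D(E) = (E + E)/(E + E) = (2*E)/((2*E)) = (2*E)*(1/(2*E)) = 1)
((51 + 7)/(X(-4) + 12))*(10 + D(1)) = ((51 + 7)/((-1 - 1*(-4)) + 12))*(10 + 1) = (58/((-1 + 4) + 12))*11 = (58/(3 + 12))*11 = (58/15)*11 = 638/15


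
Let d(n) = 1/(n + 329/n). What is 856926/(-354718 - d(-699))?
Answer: -418976829180/173432271041 ≈ -2.4158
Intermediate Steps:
856926/(-354718 - d(-699)) = 856926/(-354718 - (-699)/(329 + (-699)**2)) = 856926/(-354718 - (-699)/(329 + 488601)) = 856926/(-354718 - (-699)/488930) = 856926/(-354718 - 1*(-699/488930)) = 856926/(-354718 + 699/488930) = 856926/(-173432271041/488930) = 856926*(-488930/173432271041) = -418976829180/173432271041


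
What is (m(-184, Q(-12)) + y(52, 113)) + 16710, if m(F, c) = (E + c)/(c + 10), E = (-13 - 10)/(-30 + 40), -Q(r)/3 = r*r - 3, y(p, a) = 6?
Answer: 69041333/4130 ≈ 16717.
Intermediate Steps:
Q(r) = 9 - 3*r² (Q(r) = -3*(r*r - 3) = -3*(r² - 3) = -3*(-3 + r²) = 9 - 3*r²)
E = -23/10 ≈ -2.3000
m(F, c) = (-23/10 + c)/(10 + c) (m(F, c) = (-23/10 + c)/(c + 10) = (-23/10 + c)/(10 + c))
(m(-184, Q(-12)) + y(52, 113)) + 16710 = ((-23/10 + (9 - 3*(-12)²))/(10 + (9 - 3*(-12)²)) + 6) + 16710 = ((-23/10 + (9 - 3*144))/(10 + (9 - 3*144)) + 6) + 16710 = ((-23/10 + (9 - 432))/(10 + (9 - 432)) + 6) + 16710 = ((-23/10 - 423)/(10 - 423) + 6) + 16710 = (-4253/10/(-413) + 6) + 16710 = (-1/413*(-4253/10) + 6) + 16710 = (4253/4130 + 6) + 16710 = 29033/4130 + 16710 = 69041333/4130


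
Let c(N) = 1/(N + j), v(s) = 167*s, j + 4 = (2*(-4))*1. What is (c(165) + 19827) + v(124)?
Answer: 6201856/153 ≈ 40535.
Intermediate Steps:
j = -12 (j = -4 + (2*(-4))*1 = -4 - 8*1 = -4 - 8 = -12)
c(N) = 1/(-12 + N) (c(N) = 1/(N - 12) = 1/(-12 + N))
(c(165) + 19827) + v(124) = (1/(-12 + 165) + 19827) + 167*124 = (1/153 + 19827) + 20708 = 3033532/153 + 20708 = 6201856/153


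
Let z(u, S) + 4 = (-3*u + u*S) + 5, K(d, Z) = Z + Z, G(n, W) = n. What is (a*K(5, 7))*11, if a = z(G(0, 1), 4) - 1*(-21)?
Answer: 3388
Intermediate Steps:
K(d, Z) = 2*Z
z(u, S) = 1 - 3*u + S*u (z(u, S) = -4 + ((-3*u + u*S) + 5) = -4 + ((-3*u + S*u) + 5) = -4 + (5 - 3*u + S*u) = 1 - 3*u + S*u)
a = 22 (a = (1 - 3*0 + 4*0) - 1*(-21) = (1 + 0 + 0) + 21 = 1 + 21 = 22)
(a*K(5, 7))*11 = (22*(2*7))*11 = (22*14)*11 = 308*11 = 3388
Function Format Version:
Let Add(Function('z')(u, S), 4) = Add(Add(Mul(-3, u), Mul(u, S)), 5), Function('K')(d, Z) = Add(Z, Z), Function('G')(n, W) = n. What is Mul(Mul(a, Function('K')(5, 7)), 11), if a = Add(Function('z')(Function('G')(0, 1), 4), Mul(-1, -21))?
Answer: 3388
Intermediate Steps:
Function('K')(d, Z) = Mul(2, Z)
Function('z')(u, S) = Add(1, Mul(-3, u), Mul(S, u)) (Function('z')(u, S) = Add(-4, Add(Add(Mul(-3, u), Mul(u, S)), 5)) = Add(-4, Add(Add(Mul(-3, u), Mul(S, u)), 5)) = Add(-4, Add(5, Mul(-3, u), Mul(S, u))) = Add(1, Mul(-3, u), Mul(S, u)))
a = 22 (a = Add(Add(1, Mul(-3, 0), Mul(4, 0)), Mul(-1, -21)) = Add(Add(1, 0, 0), 21) = Add(1, 21) = 22)
Mul(Mul(a, Function('K')(5, 7)), 11) = Mul(Mul(22, Mul(2, 7)), 11) = Mul(Mul(22, 14), 11) = Mul(308, 11) = 3388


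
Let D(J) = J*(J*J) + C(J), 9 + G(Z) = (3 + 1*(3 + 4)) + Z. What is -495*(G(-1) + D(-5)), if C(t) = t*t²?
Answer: 123750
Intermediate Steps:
G(Z) = 1 + Z (G(Z) = -9 + ((3 + 1*(3 + 4)) + Z) = -9 + ((3 + 1*7) + Z) = -9 + ((3 + 7) + Z) = -9 + (10 + Z) = 1 + Z)
C(t) = t³
D(J) = 2*J³ (D(J) = J*(J*J) + J³ = J*J² + J³ = J³ + J³ = 2*J³)
-495*(G(-1) + D(-5)) = -495*((1 - 1) + 2*(-5)³) = -495*(0 + 2*(-125)) = -495*(0 - 250) = -495*(-250) = 123750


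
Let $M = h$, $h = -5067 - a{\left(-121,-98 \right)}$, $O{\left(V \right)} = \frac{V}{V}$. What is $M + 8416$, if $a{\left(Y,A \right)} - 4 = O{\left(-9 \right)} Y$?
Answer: $3466$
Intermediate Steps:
$O{\left(V \right)} = 1$
$a{\left(Y,A \right)} = 4 + Y$ ($a{\left(Y,A \right)} = 4 + 1 Y = 4 + Y$)
$h = -4950$ ($h = -5067 - \left(4 - 121\right) = -5067 - -117 = -5067 + 117 = -4950$)
$M = -4950$
$M + 8416 = -4950 + 8416 = 3466$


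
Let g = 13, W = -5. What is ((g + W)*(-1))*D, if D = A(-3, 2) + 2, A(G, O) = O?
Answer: -32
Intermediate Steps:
D = 4 (D = 2 + 2 = 4)
((g + W)*(-1))*D = ((13 - 5)*(-1))*4 = (8*(-1))*4 = -8*4 = -32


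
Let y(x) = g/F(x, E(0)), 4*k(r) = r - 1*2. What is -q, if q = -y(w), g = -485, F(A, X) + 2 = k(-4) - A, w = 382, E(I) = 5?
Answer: 970/771 ≈ 1.2581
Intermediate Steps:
k(r) = -1/2 + r/4 (k(r) = (r - 1*2)/4 = (r - 2)/4 = (-2 + r)/4 = -1/2 + r/4)
F(A, X) = -7/2 - A (F(A, X) = -2 + ((-1/2 + (1/4)*(-4)) - A) = -2 + ((-1/2 - 1) - A) = -2 + (-3/2 - A) = -7/2 - A)
y(x) = -485/(-7/2 - x)
q = -970/771 (q = -970/(7 + 2*382) = -970/(7 + 764) = -970/771 ≈ -1.2581)
-q = -1*(-970/771) = 970/771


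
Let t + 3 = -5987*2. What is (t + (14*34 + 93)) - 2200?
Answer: -13608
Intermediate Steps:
t = -11977 (t = -3 - 5987*2 = -3 - 11974 = -11977)
(t + (14*34 + 93)) - 2200 = (-11977 + (14*34 + 93)) - 2200 = (-11977 + (476 + 93)) - 2200 = (-11977 + 569) - 2200 = -11408 - 2200 = -13608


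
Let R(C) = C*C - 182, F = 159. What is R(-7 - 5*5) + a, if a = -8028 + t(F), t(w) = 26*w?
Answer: -3052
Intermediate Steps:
R(C) = -182 + C² (R(C) = C² - 182 = -182 + C²)
a = -3894 (a = -8028 + 26*159 = -8028 + 4134 = -3894)
R(-7 - 5*5) + a = (-182 + (-7 - 5*5)²) - 3894 = (-182 + (-7 - 25)²) - 3894 = (-182 + (-32)²) - 3894 = (-182 + 1024) - 3894 = 842 - 3894 = -3052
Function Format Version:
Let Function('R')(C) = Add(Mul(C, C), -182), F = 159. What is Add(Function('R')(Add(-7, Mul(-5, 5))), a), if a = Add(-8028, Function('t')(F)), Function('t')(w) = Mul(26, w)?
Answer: -3052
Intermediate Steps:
Function('R')(C) = Add(-182, Pow(C, 2)) (Function('R')(C) = Add(Pow(C, 2), -182) = Add(-182, Pow(C, 2)))
a = -3894 (a = Add(-8028, Mul(26, 159)) = Add(-8028, 4134) = -3894)
Add(Function('R')(Add(-7, Mul(-5, 5))), a) = Add(Add(-182, Pow(Add(-7, Mul(-5, 5)), 2)), -3894) = Add(Add(-182, Pow(Add(-7, -25), 2)), -3894) = Add(Add(-182, Pow(-32, 2)), -3894) = Add(Add(-182, 1024), -3894) = Add(842, -3894) = -3052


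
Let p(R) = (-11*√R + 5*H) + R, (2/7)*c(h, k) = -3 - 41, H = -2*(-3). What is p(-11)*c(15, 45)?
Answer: -2926 + 1694*I*√11 ≈ -2926.0 + 5618.4*I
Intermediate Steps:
H = 6
c(h, k) = -154 (c(h, k) = 7*(-3 - 41)/2 = (7/2)*(-44) = -154)
p(R) = 30 + R - 11*√R (p(R) = (-11*√R + 5*6) + R = (-11*√R + 30) + R = (30 - 11*√R) + R = 30 + R - 11*√R)
p(-11)*c(15, 45) = (30 - 11 - 11*I*√11)*(-154) = (19 - 11*I*√11)*(-154) = -2926 + 1694*I*√11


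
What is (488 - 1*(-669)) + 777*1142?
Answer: 888491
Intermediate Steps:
(488 - 1*(-669)) + 777*1142 = (488 + 669) + 887334 = 1157 + 887334 = 888491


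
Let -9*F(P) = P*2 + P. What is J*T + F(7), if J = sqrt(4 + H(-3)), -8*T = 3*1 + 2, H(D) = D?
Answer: -71/24 ≈ -2.9583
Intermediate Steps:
T = -5/8 (T = -(3*1 + 2)/8 = -(3 + 2)/8 = -1/8*5 = -5/8 ≈ -0.62500)
F(P) = -P/3 (F(P) = -(P*2 + P)/9 = -(2*P + P)/9 = -P/3)
J = 1 (J = sqrt(4 - 3) = sqrt(1) = 1)
J*T + F(7) = 1*(-5/8) - 1/3*7 = -5/8 - 7/3 = -71/24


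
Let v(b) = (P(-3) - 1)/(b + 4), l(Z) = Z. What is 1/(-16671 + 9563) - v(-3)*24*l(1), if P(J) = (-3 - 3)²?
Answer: -5970721/7108 ≈ -840.00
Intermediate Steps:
P(J) = 36 (P(J) = (-6)² = 36)
v(b) = 35/(4 + b) (v(b) = (36 - 1)/(b + 4) = 35/(4 + b))
1/(-16671 + 9563) - v(-3)*24*l(1) = 1/(-16671 + 9563) - (35/(4 - 3))*24 = 1/(-7108) - (35/1)*24 = -1/7108 - (35*1)*24 = -1/7108 - 35*24 = -1/7108 - 840 = -5970721/7108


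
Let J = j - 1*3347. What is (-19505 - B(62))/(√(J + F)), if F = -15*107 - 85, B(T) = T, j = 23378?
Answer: -19567*√18341/18341 ≈ -144.48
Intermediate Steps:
J = 20031 (J = 23378 - 1*3347 = 23378 - 3347 = 20031)
F = -1690 (F = -1605 - 85 = -1690)
(-19505 - B(62))/(√(J + F)) = (-19505 - 1*62)/(√(20031 - 1690)) = (-19505 - 62)/(√18341) = -19567*√18341/18341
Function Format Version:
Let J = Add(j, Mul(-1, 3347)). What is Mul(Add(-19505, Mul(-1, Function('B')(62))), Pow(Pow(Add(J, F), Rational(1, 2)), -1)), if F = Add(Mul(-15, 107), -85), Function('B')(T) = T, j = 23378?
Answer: Mul(Rational(-19567, 18341), Pow(18341, Rational(1, 2))) ≈ -144.48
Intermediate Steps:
J = 20031 (J = Add(23378, Mul(-1, 3347)) = Add(23378, -3347) = 20031)
F = -1690 (F = Add(-1605, -85) = -1690)
Mul(Add(-19505, Mul(-1, Function('B')(62))), Pow(Pow(Add(J, F), Rational(1, 2)), -1)) = Mul(Add(-19505, Mul(-1, 62)), Pow(Pow(Add(20031, -1690), Rational(1, 2)), -1)) = Mul(Add(-19505, -62), Pow(Pow(18341, Rational(1, 2)), -1)) = Mul(-19567, Mul(Rational(1, 18341), Pow(18341, Rational(1, 2)))) = Mul(Rational(-19567, 18341), Pow(18341, Rational(1, 2)))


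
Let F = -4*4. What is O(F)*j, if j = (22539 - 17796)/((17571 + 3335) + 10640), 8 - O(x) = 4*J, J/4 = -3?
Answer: 132804/15773 ≈ 8.4197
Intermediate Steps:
J = -12 (J = 4*(-3) = -12)
F = -16
O(x) = 56 (O(x) = 8 - 4*(-12) = 8 - 1*(-48) = 8 + 48 = 56)
j = 4743/31546 (j = 4743/(20906 + 10640) = 4743/31546 ≈ 0.15035)
O(F)*j = 56*(4743/31546) = 132804/15773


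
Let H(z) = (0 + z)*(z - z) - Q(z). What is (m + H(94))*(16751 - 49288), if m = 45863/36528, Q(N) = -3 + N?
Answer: 106662305345/36528 ≈ 2.9200e+6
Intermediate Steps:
H(z) = 3 - z (H(z) = (0 + z)*(z - z) - (-3 + z) = z*0 + (3 - z) = 0 + (3 - z) = 3 - z)
m = 45863/36528 (m = 45863*(1/36528) = 45863/36528 ≈ 1.2556)
(m + H(94))*(16751 - 49288) = (45863/36528 + (3 - 1*94))*(16751 - 49288) = (45863/36528 + (3 - 94))*(-32537) = (45863/36528 - 91)*(-32537) = -3278185/36528*(-32537) = 106662305345/36528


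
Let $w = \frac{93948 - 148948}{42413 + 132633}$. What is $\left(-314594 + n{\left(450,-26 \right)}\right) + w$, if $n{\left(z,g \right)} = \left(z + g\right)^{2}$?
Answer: $- \frac{11799703314}{87523} \approx -1.3482 \cdot 10^{5}$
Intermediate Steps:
$n{\left(z,g \right)} = \left(g + z\right)^{2}$
$w = - \frac{27500}{87523}$ ($w = - \frac{55000}{175046} = \left(-55000\right) \frac{1}{175046} = - \frac{27500}{87523} \approx -0.3142$)
$\left(-314594 + n{\left(450,-26 \right)}\right) + w = \left(-314594 + \left(-26 + 450\right)^{2}\right) - \frac{27500}{87523} = \left(-314594 + 424^{2}\right) - \frac{27500}{87523} = \left(-314594 + 179776\right) - \frac{27500}{87523} = -134818 - \frac{27500}{87523} = - \frac{11799703314}{87523}$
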